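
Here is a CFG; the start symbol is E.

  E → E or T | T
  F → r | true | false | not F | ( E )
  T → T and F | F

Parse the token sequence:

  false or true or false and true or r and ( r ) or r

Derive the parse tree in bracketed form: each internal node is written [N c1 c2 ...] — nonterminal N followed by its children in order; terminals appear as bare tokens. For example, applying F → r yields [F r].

[E [E [E [E [E [T [F false]]] or [T [F true]]] or [T [T [F false]] and [F true]]] or [T [T [F r]] and [F ( [E [T [F r]]] )]]] or [T [F r]]]

E
E or T
E or T or T
E or T or T or T
E or T or T or T or T
T or T or T or T or T
F or T or T or T or T
false or T or T or T or T
false or F or T or T or T
false or true or T or T or T
false or true or T and F or T or T
false or true or F and F or T or T
false or true or false and F or T or T
false or true or false and true or T or T
false or true or false and true or T and F or T
false or true or false and true or F and F or T
false or true or false and true or r and F or T
false or true or false and true or r and ( E ) or T
false or true or false and true or r and ( T ) or T
false or true or false and true or r and ( F ) or T
false or true or false and true or r and ( r ) or T
false or true or false and true or r and ( r ) or F
false or true or false and true or r and ( r ) or r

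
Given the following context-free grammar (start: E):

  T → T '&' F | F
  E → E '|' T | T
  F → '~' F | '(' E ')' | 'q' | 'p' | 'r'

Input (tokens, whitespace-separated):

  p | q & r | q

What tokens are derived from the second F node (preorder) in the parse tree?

q

[E [E [E [T [F p]]] | [T [T [F q]] & [F r]]] | [T [F q]]]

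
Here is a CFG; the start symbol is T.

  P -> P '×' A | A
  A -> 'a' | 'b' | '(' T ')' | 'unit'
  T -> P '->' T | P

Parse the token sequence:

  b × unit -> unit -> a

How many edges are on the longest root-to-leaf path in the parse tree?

5

[T [P [P [A b]] × [A unit]] -> [T [P [A unit]] -> [T [P [A a]]]]]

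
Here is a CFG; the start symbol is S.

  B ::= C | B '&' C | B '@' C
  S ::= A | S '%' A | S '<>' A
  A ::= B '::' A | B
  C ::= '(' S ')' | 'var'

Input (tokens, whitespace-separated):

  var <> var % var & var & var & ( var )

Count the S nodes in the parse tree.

4

[S [S [S [A [B [C var]]]] <> [A [B [C var]]]] % [A [B [B [B [B [C var]] & [C var]] & [C var]] & [C ( [S [A [B [C var]]]] )]]]]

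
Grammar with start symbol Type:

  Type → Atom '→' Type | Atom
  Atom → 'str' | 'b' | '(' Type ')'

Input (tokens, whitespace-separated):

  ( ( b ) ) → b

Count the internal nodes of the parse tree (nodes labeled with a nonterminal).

[Type [Atom ( [Type [Atom ( [Type [Atom b]] )]] )] → [Type [Atom b]]]

8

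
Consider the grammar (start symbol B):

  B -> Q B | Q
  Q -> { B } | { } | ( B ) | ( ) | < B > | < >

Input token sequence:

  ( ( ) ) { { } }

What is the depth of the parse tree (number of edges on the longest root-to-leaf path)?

[B [Q ( [B [Q ( )]] )] [B [Q { [B [Q { }]] }]]]

5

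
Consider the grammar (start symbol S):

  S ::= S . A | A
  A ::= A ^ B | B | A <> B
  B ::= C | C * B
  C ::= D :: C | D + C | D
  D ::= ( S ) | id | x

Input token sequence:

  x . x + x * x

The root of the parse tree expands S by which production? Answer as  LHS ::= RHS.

[S [S [A [B [C [D x]]]]] . [A [B [C [D x] + [C [D x]]] * [B [C [D x]]]]]]

S ::= S . A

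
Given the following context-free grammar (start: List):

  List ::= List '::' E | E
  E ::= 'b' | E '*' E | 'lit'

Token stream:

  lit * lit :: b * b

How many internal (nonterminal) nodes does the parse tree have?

[List [List [E [E lit] * [E lit]]] :: [E [E b] * [E b]]]

8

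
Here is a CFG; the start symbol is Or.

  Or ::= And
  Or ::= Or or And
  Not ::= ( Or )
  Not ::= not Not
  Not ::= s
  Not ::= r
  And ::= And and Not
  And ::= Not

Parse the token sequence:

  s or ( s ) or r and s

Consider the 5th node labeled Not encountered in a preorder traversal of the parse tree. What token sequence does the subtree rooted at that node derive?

[Or [Or [Or [And [Not s]]] or [And [Not ( [Or [And [Not s]]] )]]] or [And [And [Not r]] and [Not s]]]

s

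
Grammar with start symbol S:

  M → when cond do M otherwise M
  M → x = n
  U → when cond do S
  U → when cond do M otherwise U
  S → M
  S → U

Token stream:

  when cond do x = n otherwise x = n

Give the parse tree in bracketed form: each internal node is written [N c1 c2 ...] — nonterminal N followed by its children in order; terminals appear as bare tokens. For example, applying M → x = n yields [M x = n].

[S [M when cond do [M x = n] otherwise [M x = n]]]

S
M
when cond do M otherwise M
when cond do x = n otherwise M
when cond do x = n otherwise x = n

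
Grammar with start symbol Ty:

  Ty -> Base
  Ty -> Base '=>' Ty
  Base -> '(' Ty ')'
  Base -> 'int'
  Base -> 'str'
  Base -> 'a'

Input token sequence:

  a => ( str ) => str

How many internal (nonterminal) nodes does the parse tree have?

[Ty [Base a] => [Ty [Base ( [Ty [Base str]] )] => [Ty [Base str]]]]

8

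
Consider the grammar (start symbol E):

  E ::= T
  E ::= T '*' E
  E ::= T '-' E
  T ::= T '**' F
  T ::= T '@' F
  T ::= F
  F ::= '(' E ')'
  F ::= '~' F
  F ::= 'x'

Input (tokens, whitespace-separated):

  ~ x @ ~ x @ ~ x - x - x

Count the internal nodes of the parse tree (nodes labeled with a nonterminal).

[E [T [T [T [F ~ [F x]]] @ [F ~ [F x]]] @ [F ~ [F x]]] - [E [T [F x]] - [E [T [F x]]]]]

16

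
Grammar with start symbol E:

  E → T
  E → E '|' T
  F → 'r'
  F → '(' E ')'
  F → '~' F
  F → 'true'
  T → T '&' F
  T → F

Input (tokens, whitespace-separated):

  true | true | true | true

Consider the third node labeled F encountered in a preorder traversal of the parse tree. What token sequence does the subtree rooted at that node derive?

[E [E [E [E [T [F true]]] | [T [F true]]] | [T [F true]]] | [T [F true]]]

true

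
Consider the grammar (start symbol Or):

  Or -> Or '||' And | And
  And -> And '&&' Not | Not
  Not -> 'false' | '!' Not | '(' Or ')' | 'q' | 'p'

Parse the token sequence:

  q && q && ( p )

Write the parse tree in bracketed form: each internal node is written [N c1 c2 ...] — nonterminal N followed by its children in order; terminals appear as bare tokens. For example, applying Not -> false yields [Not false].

[Or [And [And [And [Not q]] && [Not q]] && [Not ( [Or [And [Not p]]] )]]]

Or
And
And && Not
And && Not && Not
Not && Not && Not
q && Not && Not
q && q && Not
q && q && ( Or )
q && q && ( And )
q && q && ( Not )
q && q && ( p )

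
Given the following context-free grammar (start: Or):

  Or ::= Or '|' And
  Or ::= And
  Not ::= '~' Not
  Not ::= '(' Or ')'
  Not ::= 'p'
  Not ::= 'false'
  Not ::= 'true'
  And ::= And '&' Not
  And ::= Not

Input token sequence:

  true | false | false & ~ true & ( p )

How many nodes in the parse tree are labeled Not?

7

[Or [Or [Or [And [Not true]]] | [And [Not false]]] | [And [And [And [Not false]] & [Not ~ [Not true]]] & [Not ( [Or [And [Not p]]] )]]]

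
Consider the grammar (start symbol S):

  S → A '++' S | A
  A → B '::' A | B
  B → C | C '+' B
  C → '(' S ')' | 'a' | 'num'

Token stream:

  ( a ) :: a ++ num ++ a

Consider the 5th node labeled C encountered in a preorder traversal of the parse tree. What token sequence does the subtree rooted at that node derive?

[S [A [B [C ( [S [A [B [C a]]]] )]] :: [A [B [C a]]]] ++ [S [A [B [C num]]] ++ [S [A [B [C a]]]]]]

a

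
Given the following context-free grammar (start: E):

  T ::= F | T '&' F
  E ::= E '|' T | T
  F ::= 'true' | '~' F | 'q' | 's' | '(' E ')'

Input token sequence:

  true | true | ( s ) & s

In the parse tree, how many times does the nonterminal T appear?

[E [E [E [T [F true]]] | [T [F true]]] | [T [T [F ( [E [T [F s]]] )]] & [F s]]]

5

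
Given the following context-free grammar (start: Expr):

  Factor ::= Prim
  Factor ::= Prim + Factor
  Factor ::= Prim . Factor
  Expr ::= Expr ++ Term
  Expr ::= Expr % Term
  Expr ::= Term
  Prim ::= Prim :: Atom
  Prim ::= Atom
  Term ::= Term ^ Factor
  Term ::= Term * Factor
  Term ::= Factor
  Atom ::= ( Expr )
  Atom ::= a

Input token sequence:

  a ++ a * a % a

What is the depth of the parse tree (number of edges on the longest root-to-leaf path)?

7

[Expr [Expr [Expr [Term [Factor [Prim [Atom a]]]]] ++ [Term [Term [Factor [Prim [Atom a]]]] * [Factor [Prim [Atom a]]]]] % [Term [Factor [Prim [Atom a]]]]]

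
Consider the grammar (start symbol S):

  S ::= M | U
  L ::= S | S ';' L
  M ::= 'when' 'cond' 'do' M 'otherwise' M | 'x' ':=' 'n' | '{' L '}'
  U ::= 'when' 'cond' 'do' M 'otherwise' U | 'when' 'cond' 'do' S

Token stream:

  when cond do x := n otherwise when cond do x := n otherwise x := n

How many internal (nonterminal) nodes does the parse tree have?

[S [M when cond do [M x := n] otherwise [M when cond do [M x := n] otherwise [M x := n]]]]

6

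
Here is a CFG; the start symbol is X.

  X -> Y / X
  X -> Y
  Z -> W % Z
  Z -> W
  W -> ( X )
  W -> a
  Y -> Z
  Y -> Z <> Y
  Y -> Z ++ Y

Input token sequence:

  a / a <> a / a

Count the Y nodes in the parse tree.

[X [Y [Z [W a]]] / [X [Y [Z [W a]] <> [Y [Z [W a]]]] / [X [Y [Z [W a]]]]]]

4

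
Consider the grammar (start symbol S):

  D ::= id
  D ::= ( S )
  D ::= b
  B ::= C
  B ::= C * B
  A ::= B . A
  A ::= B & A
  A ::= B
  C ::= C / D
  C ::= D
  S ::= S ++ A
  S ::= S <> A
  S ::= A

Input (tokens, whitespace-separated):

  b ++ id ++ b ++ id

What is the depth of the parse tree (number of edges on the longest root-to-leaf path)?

8

[S [S [S [S [A [B [C [D b]]]]] ++ [A [B [C [D id]]]]] ++ [A [B [C [D b]]]]] ++ [A [B [C [D id]]]]]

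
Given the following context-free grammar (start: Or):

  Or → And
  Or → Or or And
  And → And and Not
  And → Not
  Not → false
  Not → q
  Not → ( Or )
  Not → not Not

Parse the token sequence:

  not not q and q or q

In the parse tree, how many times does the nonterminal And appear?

3

[Or [Or [And [And [Not not [Not not [Not q]]]] and [Not q]]] or [And [Not q]]]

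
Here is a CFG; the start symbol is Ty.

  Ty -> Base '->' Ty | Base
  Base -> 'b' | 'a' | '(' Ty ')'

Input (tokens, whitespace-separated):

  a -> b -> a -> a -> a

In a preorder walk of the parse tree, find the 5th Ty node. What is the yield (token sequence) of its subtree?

a

[Ty [Base a] -> [Ty [Base b] -> [Ty [Base a] -> [Ty [Base a] -> [Ty [Base a]]]]]]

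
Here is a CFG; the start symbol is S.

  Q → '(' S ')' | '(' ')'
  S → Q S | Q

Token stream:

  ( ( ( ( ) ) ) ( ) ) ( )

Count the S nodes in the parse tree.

[S [Q ( [S [Q ( [S [Q ( [S [Q ( )]] )]] )] [S [Q ( )]]] )] [S [Q ( )]]]

6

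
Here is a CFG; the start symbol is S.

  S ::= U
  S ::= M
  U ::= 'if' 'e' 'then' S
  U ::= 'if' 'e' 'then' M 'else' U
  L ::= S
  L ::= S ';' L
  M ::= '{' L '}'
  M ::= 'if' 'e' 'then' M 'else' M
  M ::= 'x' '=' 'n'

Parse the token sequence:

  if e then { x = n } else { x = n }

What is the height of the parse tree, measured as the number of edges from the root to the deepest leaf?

[S [M if e then [M { [L [S [M x = n]]] }] else [M { [L [S [M x = n]]] }]]]

6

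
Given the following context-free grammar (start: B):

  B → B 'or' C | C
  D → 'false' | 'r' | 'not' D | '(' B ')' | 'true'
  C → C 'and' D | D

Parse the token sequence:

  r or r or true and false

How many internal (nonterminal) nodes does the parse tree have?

[B [B [B [C [D r]]] or [C [D r]]] or [C [C [D true]] and [D false]]]

11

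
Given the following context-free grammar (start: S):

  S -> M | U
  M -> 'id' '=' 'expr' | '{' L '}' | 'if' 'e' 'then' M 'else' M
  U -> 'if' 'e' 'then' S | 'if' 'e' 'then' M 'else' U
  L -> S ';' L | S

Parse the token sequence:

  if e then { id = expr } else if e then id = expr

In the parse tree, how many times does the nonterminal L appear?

1

[S [U if e then [M { [L [S [M id = expr]]] }] else [U if e then [S [M id = expr]]]]]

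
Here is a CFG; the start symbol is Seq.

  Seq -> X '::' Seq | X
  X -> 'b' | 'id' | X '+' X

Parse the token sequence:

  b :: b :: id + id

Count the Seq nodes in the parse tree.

[Seq [X b] :: [Seq [X b] :: [Seq [X [X id] + [X id]]]]]

3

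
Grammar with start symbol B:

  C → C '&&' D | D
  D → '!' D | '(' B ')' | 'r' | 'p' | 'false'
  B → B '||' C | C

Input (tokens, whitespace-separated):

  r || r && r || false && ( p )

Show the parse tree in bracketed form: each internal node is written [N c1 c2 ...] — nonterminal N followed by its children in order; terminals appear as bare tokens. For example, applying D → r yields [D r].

B
B || C
B || C || C
C || C || C
D || C || C
r || C || C
r || C && D || C
r || D && D || C
r || r && D || C
r || r && r || C
r || r && r || C && D
r || r && r || D && D
r || r && r || false && D
r || r && r || false && ( B )
r || r && r || false && ( C )
r || r && r || false && ( D )
r || r && r || false && ( p )

[B [B [B [C [D r]]] || [C [C [D r]] && [D r]]] || [C [C [D false]] && [D ( [B [C [D p]]] )]]]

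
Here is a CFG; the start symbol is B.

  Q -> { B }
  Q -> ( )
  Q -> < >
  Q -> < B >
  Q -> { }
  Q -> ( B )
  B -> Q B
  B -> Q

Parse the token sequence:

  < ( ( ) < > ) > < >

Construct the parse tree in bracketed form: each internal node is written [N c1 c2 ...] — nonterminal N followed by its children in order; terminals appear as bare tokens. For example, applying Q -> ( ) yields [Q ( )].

B
Q B
< B > B
< Q > B
< ( B ) > B
< ( Q B ) > B
< ( ( ) B ) > B
< ( ( ) Q ) > B
< ( ( ) < > ) > B
< ( ( ) < > ) > Q
< ( ( ) < > ) > < >

[B [Q < [B [Q ( [B [Q ( )] [B [Q < >]]] )]] >] [B [Q < >]]]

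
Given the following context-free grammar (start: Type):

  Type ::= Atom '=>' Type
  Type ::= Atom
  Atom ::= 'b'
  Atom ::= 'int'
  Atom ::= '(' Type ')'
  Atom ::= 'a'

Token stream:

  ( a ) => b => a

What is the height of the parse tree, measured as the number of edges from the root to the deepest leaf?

4

[Type [Atom ( [Type [Atom a]] )] => [Type [Atom b] => [Type [Atom a]]]]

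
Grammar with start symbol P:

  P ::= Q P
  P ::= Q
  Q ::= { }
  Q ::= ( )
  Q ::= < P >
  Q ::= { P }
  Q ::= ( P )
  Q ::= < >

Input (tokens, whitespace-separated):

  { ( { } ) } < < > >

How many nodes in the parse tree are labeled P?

5

[P [Q { [P [Q ( [P [Q { }]] )]] }] [P [Q < [P [Q < >]] >]]]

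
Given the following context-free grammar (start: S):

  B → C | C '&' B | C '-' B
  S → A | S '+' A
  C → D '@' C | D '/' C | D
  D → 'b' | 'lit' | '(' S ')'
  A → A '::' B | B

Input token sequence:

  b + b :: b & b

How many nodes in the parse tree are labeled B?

4

[S [S [A [B [C [D b]]]]] + [A [A [B [C [D b]]]] :: [B [C [D b]] & [B [C [D b]]]]]]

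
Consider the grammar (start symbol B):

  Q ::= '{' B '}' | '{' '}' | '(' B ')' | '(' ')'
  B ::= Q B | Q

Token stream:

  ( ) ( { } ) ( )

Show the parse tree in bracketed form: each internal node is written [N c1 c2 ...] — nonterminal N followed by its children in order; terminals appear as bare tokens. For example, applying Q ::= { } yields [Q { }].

B
Q B
( ) B
( ) Q B
( ) ( B ) B
( ) ( Q ) B
( ) ( { } ) B
( ) ( { } ) Q
( ) ( { } ) ( )

[B [Q ( )] [B [Q ( [B [Q { }]] )] [B [Q ( )]]]]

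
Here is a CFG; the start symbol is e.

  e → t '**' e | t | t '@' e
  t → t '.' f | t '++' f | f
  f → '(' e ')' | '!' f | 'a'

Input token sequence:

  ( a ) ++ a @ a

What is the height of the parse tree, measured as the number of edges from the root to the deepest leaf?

7

[e [t [t [f ( [e [t [f a]]] )]] ++ [f a]] @ [e [t [f a]]]]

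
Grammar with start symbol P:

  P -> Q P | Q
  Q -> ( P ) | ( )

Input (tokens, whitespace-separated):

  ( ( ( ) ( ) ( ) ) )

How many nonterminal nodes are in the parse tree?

[P [Q ( [P [Q ( [P [Q ( )] [P [Q ( )] [P [Q ( )]]]] )]] )]]

10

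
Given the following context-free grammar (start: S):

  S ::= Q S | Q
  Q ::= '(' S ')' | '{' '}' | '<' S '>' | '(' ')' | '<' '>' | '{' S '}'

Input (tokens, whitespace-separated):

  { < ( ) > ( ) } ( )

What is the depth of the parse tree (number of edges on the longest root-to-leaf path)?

6

[S [Q { [S [Q < [S [Q ( )]] >] [S [Q ( )]]] }] [S [Q ( )]]]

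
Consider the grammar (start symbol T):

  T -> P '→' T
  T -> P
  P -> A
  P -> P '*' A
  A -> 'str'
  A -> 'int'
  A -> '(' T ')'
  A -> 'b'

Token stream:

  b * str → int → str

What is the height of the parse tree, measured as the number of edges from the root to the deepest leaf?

[T [P [P [A b]] * [A str]] → [T [P [A int]] → [T [P [A str]]]]]

5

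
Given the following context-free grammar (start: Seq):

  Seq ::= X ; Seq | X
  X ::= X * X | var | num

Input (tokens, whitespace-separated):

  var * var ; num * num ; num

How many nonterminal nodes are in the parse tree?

10

[Seq [X [X var] * [X var]] ; [Seq [X [X num] * [X num]] ; [Seq [X num]]]]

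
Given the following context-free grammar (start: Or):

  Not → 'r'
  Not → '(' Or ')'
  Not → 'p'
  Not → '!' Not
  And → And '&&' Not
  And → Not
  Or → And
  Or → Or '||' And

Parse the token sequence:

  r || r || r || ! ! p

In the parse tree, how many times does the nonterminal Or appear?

[Or [Or [Or [Or [And [Not r]]] || [And [Not r]]] || [And [Not r]]] || [And [Not ! [Not ! [Not p]]]]]

4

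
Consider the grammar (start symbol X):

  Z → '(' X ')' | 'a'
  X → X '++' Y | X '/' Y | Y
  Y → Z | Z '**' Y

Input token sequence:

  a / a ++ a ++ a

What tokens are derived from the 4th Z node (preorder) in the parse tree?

a

[X [X [X [X [Y [Z a]]] / [Y [Z a]]] ++ [Y [Z a]]] ++ [Y [Z a]]]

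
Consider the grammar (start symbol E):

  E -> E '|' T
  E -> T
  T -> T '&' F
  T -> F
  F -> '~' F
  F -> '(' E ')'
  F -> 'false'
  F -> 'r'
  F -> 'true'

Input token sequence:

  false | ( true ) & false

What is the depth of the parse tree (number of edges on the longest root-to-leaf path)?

7

[E [E [T [F false]]] | [T [T [F ( [E [T [F true]]] )]] & [F false]]]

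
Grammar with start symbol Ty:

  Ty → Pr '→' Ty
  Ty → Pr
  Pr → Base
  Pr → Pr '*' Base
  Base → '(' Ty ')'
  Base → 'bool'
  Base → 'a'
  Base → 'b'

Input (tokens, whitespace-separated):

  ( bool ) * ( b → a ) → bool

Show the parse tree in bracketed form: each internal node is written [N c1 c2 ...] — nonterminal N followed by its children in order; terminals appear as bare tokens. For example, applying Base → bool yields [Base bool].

Ty
Pr → Ty
Pr * Base → Ty
Base * Base → Ty
( Ty ) * Base → Ty
( Pr ) * Base → Ty
( Base ) * Base → Ty
( bool ) * Base → Ty
( bool ) * ( Ty ) → Ty
( bool ) * ( Pr → Ty ) → Ty
( bool ) * ( Base → Ty ) → Ty
( bool ) * ( b → Ty ) → Ty
( bool ) * ( b → Pr ) → Ty
( bool ) * ( b → Base ) → Ty
( bool ) * ( b → a ) → Ty
( bool ) * ( b → a ) → Pr
( bool ) * ( b → a ) → Base
( bool ) * ( b → a ) → bool

[Ty [Pr [Pr [Base ( [Ty [Pr [Base bool]]] )]] * [Base ( [Ty [Pr [Base b]] → [Ty [Pr [Base a]]]] )]] → [Ty [Pr [Base bool]]]]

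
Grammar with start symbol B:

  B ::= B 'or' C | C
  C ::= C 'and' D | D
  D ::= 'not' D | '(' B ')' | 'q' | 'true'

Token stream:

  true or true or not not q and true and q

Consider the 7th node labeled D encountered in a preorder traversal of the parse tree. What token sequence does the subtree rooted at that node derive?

q

[B [B [B [C [D true]]] or [C [D true]]] or [C [C [C [D not [D not [D q]]]] and [D true]] and [D q]]]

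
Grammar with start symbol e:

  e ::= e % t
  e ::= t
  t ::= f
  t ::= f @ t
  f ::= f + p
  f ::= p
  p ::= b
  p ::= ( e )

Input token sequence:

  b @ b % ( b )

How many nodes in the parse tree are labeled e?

[e [e [t [f [p b]] @ [t [f [p b]]]]] % [t [f [p ( [e [t [f [p b]]]] )]]]]

3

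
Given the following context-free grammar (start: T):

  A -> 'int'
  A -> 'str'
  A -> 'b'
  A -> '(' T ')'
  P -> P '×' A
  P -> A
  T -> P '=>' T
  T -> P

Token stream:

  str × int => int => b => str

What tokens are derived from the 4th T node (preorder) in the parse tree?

str

[T [P [P [A str]] × [A int]] => [T [P [A int]] => [T [P [A b]] => [T [P [A str]]]]]]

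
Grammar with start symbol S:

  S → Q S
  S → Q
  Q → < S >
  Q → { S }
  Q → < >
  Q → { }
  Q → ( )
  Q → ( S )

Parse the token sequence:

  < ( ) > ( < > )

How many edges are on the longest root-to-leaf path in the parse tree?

[S [Q < [S [Q ( )]] >] [S [Q ( [S [Q < >]] )]]]

5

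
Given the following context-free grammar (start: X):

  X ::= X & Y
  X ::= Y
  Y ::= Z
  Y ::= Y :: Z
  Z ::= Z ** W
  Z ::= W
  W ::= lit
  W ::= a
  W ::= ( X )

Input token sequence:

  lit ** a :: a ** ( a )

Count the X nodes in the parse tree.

[X [Y [Y [Z [Z [W lit]] ** [W a]]] :: [Z [Z [W a]] ** [W ( [X [Y [Z [W a]]]] )]]]]

2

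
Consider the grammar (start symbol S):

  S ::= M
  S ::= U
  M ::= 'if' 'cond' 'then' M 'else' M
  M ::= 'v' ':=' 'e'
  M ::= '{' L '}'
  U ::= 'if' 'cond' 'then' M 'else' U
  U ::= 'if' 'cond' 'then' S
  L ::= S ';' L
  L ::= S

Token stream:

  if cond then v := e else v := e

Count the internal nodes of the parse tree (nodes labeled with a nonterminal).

[S [M if cond then [M v := e] else [M v := e]]]

4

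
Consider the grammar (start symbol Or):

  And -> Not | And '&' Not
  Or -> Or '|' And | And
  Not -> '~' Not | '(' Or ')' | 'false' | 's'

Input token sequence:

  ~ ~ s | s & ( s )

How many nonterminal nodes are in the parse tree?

13

[Or [Or [And [Not ~ [Not ~ [Not s]]]]] | [And [And [Not s]] & [Not ( [Or [And [Not s]]] )]]]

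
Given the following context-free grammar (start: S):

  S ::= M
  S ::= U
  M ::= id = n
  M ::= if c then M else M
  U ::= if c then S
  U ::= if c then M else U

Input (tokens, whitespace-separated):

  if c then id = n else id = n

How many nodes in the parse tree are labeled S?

[S [M if c then [M id = n] else [M id = n]]]

1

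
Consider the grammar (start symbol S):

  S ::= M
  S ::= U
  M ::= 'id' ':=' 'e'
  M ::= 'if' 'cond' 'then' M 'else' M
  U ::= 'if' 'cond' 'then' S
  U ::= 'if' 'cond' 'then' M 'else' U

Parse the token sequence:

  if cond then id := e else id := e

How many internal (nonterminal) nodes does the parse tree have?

4

[S [M if cond then [M id := e] else [M id := e]]]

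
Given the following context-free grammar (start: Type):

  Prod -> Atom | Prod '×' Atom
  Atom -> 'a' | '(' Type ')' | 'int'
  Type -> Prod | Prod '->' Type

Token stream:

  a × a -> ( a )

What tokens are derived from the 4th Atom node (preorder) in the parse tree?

[Type [Prod [Prod [Atom a]] × [Atom a]] -> [Type [Prod [Atom ( [Type [Prod [Atom a]]] )]]]]

a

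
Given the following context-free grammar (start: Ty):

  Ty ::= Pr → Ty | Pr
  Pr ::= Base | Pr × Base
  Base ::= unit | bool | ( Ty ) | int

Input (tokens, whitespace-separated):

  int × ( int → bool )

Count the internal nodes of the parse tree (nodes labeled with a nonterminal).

11

[Ty [Pr [Pr [Base int]] × [Base ( [Ty [Pr [Base int]] → [Ty [Pr [Base bool]]]] )]]]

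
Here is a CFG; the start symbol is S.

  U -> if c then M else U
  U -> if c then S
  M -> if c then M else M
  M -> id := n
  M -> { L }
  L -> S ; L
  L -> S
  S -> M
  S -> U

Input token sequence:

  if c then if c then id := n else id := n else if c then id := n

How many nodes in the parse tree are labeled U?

[S [U if c then [M if c then [M id := n] else [M id := n]] else [U if c then [S [M id := n]]]]]

2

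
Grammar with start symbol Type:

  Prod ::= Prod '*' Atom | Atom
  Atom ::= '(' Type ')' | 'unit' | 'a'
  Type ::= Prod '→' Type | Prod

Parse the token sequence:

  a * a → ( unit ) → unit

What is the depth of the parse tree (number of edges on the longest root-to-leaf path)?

7

[Type [Prod [Prod [Atom a]] * [Atom a]] → [Type [Prod [Atom ( [Type [Prod [Atom unit]]] )]] → [Type [Prod [Atom unit]]]]]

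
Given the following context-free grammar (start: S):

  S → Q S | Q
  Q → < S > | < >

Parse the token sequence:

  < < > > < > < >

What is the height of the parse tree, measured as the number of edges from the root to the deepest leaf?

[S [Q < [S [Q < >]] >] [S [Q < >] [S [Q < >]]]]

4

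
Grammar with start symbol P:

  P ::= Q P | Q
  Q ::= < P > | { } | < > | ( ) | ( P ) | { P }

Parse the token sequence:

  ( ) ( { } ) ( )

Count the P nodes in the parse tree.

4

[P [Q ( )] [P [Q ( [P [Q { }]] )] [P [Q ( )]]]]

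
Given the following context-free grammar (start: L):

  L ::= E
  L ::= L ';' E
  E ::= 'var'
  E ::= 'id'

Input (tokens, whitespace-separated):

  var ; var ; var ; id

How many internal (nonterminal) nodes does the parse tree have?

[L [L [L [L [E var]] ; [E var]] ; [E var]] ; [E id]]

8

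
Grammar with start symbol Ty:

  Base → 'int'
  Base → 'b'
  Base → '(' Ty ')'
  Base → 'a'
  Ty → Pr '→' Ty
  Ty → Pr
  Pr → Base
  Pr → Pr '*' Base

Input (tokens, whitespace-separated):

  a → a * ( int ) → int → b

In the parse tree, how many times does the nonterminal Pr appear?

6

[Ty [Pr [Base a]] → [Ty [Pr [Pr [Base a]] * [Base ( [Ty [Pr [Base int]]] )]] → [Ty [Pr [Base int]] → [Ty [Pr [Base b]]]]]]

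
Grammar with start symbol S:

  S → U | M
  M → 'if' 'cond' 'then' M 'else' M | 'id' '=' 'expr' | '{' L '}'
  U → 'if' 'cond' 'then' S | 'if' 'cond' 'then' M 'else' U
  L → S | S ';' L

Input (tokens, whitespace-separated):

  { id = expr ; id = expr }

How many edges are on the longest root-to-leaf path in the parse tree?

6

[S [M { [L [S [M id = expr]] ; [L [S [M id = expr]]]] }]]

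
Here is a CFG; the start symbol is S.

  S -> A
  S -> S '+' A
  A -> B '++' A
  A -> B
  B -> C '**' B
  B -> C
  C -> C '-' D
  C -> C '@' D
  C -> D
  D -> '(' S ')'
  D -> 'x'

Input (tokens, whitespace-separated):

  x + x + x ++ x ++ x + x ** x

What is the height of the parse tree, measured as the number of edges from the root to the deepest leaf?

[S [S [S [S [A [B [C [D x]]]]] + [A [B [C [D x]]]]] + [A [B [C [D x]]] ++ [A [B [C [D x]]] ++ [A [B [C [D x]]]]]]] + [A [B [C [D x]] ** [B [C [D x]]]]]]

8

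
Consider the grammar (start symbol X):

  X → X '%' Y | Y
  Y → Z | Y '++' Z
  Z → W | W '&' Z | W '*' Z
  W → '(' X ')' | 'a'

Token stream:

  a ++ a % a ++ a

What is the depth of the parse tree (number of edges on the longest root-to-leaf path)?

[X [X [Y [Y [Z [W a]]] ++ [Z [W a]]]] % [Y [Y [Z [W a]]] ++ [Z [W a]]]]

6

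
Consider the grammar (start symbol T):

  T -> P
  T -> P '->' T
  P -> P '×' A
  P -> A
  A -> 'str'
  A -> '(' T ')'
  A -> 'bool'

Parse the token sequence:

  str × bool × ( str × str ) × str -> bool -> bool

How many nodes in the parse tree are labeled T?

4

[T [P [P [P [P [A str]] × [A bool]] × [A ( [T [P [P [A str]] × [A str]]] )]] × [A str]] -> [T [P [A bool]] -> [T [P [A bool]]]]]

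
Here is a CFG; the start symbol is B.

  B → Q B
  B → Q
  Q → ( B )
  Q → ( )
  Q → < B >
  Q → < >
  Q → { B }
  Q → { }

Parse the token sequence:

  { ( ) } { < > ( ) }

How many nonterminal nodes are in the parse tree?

10

[B [Q { [B [Q ( )]] }] [B [Q { [B [Q < >] [B [Q ( )]]] }]]]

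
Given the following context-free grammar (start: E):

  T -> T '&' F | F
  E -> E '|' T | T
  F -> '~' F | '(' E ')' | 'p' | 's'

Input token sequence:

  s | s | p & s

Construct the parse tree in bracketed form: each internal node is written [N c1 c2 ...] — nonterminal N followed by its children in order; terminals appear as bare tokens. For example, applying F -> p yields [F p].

[E [E [E [T [F s]]] | [T [F s]]] | [T [T [F p]] & [F s]]]

E
E | T
E | T | T
T | T | T
F | T | T
s | T | T
s | F | T
s | s | T
s | s | T & F
s | s | F & F
s | s | p & F
s | s | p & s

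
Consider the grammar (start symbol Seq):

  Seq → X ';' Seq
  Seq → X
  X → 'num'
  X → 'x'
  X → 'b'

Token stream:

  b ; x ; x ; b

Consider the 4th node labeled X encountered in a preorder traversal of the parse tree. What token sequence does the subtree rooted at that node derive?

[Seq [X b] ; [Seq [X x] ; [Seq [X x] ; [Seq [X b]]]]]

b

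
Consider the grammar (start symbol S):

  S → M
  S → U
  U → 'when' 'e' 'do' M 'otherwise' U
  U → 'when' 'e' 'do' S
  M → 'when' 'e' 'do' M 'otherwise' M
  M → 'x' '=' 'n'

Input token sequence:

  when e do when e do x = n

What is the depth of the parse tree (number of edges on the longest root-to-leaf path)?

6

[S [U when e do [S [U when e do [S [M x = n]]]]]]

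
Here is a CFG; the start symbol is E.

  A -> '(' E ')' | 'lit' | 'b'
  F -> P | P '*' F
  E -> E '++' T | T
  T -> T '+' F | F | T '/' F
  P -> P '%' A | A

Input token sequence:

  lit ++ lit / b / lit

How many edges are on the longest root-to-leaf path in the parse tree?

[E [E [T [F [P [A lit]]]]] ++ [T [T [T [F [P [A lit]]]] / [F [P [A b]]]] / [F [P [A lit]]]]]

7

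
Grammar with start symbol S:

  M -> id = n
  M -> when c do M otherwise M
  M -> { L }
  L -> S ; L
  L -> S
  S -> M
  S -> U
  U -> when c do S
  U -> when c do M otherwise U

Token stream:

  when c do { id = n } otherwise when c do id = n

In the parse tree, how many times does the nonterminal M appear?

[S [U when c do [M { [L [S [M id = n]]] }] otherwise [U when c do [S [M id = n]]]]]

3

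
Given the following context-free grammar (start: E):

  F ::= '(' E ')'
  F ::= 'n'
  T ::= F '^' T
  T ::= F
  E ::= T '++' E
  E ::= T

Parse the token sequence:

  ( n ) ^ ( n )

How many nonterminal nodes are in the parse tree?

11

[E [T [F ( [E [T [F n]]] )] ^ [T [F ( [E [T [F n]]] )]]]]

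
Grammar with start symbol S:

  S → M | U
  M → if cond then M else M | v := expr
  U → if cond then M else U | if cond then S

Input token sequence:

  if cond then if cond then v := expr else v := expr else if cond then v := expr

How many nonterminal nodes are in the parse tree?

8

[S [U if cond then [M if cond then [M v := expr] else [M v := expr]] else [U if cond then [S [M v := expr]]]]]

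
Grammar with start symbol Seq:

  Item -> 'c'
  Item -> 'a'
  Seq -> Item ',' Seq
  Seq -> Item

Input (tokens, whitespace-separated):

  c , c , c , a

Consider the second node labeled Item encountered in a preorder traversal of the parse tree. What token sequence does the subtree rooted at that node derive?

c

[Seq [Item c] , [Seq [Item c] , [Seq [Item c] , [Seq [Item a]]]]]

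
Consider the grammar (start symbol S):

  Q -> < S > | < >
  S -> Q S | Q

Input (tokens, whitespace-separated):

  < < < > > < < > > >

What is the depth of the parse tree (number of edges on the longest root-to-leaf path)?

[S [Q < [S [Q < [S [Q < >]] >] [S [Q < [S [Q < >]] >]]] >]]

7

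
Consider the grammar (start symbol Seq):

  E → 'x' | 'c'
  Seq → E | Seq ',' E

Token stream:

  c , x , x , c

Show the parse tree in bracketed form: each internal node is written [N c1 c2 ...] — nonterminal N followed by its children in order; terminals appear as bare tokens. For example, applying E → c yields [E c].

[Seq [Seq [Seq [Seq [E c]] , [E x]] , [E x]] , [E c]]

Seq
Seq , E
Seq , E , E
Seq , E , E , E
E , E , E , E
c , E , E , E
c , x , E , E
c , x , x , E
c , x , x , c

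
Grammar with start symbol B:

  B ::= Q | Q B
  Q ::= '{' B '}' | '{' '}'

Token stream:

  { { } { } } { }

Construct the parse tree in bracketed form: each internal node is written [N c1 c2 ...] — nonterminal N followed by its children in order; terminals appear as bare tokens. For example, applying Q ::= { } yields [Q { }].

[B [Q { [B [Q { }] [B [Q { }]]] }] [B [Q { }]]]

B
Q B
{ B } B
{ Q B } B
{ { } B } B
{ { } Q } B
{ { } { } } B
{ { } { } } Q
{ { } { } } { }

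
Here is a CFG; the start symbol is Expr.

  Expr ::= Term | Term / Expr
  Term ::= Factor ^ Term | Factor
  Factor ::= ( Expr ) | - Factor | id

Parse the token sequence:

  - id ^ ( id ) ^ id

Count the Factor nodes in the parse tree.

[Expr [Term [Factor - [Factor id]] ^ [Term [Factor ( [Expr [Term [Factor id]]] )] ^ [Term [Factor id]]]]]

5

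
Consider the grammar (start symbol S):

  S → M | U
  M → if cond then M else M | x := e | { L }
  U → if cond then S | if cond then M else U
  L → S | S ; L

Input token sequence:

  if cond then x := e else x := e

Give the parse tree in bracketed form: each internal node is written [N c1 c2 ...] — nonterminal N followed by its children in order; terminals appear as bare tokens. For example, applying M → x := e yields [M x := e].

[S [M if cond then [M x := e] else [M x := e]]]

S
M
if cond then M else M
if cond then x := e else M
if cond then x := e else x := e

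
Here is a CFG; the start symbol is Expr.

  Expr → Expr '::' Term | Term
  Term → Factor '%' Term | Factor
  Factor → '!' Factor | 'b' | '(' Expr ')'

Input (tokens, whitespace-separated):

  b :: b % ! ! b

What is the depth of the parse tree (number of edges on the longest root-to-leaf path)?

[Expr [Expr [Term [Factor b]]] :: [Term [Factor b] % [Term [Factor ! [Factor ! [Factor b]]]]]]

6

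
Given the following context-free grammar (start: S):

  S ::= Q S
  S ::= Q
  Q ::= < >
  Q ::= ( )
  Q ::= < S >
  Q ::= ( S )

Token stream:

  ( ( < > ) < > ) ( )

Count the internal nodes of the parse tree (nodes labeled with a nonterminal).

[S [Q ( [S [Q ( [S [Q < >]] )] [S [Q < >]]] )] [S [Q ( )]]]

10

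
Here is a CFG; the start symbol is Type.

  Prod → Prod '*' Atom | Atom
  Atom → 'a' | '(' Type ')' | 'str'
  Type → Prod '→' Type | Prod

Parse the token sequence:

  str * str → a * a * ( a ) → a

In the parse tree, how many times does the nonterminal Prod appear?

[Type [Prod [Prod [Atom str]] * [Atom str]] → [Type [Prod [Prod [Prod [Atom a]] * [Atom a]] * [Atom ( [Type [Prod [Atom a]]] )]] → [Type [Prod [Atom a]]]]]

7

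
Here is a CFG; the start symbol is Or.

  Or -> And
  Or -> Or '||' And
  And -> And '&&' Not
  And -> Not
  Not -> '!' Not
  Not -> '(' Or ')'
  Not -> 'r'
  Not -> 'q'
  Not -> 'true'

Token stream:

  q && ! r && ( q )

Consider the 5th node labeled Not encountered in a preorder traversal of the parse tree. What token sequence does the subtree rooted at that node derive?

[Or [And [And [And [Not q]] && [Not ! [Not r]]] && [Not ( [Or [And [Not q]]] )]]]

q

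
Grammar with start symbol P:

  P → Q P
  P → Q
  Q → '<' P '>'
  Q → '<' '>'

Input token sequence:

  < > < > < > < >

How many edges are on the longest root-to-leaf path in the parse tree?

5

[P [Q < >] [P [Q < >] [P [Q < >] [P [Q < >]]]]]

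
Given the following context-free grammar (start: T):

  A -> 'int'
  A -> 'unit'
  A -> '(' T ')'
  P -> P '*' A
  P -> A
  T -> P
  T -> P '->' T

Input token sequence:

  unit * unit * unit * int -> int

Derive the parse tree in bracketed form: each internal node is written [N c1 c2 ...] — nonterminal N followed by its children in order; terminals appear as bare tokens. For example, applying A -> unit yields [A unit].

[T [P [P [P [P [A unit]] * [A unit]] * [A unit]] * [A int]] -> [T [P [A int]]]]

T
P -> T
P * A -> T
P * A * A -> T
P * A * A * A -> T
A * A * A * A -> T
unit * A * A * A -> T
unit * unit * A * A -> T
unit * unit * unit * A -> T
unit * unit * unit * int -> T
unit * unit * unit * int -> P
unit * unit * unit * int -> A
unit * unit * unit * int -> int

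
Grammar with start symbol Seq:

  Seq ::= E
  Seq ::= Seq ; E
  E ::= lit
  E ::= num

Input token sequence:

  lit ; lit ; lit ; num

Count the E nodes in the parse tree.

4

[Seq [Seq [Seq [Seq [E lit]] ; [E lit]] ; [E lit]] ; [E num]]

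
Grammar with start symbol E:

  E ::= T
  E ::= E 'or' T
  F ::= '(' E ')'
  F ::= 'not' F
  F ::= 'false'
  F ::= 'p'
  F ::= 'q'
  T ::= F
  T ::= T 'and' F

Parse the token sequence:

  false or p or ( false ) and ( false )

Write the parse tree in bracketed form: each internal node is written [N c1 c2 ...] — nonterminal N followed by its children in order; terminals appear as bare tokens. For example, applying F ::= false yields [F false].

[E [E [E [T [F false]]] or [T [F p]]] or [T [T [F ( [E [T [F false]]] )]] and [F ( [E [T [F false]]] )]]]

E
E or T
E or T or T
T or T or T
F or T or T
false or T or T
false or F or T
false or p or T
false or p or T and F
false or p or F and F
false or p or ( E ) and F
false or p or ( T ) and F
false or p or ( F ) and F
false or p or ( false ) and F
false or p or ( false ) and ( E )
false or p or ( false ) and ( T )
false or p or ( false ) and ( F )
false or p or ( false ) and ( false )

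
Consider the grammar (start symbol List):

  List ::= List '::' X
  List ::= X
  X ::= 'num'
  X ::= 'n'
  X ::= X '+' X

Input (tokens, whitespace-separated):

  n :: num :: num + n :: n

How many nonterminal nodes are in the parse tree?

[List [List [List [List [X n]] :: [X num]] :: [X [X num] + [X n]]] :: [X n]]

10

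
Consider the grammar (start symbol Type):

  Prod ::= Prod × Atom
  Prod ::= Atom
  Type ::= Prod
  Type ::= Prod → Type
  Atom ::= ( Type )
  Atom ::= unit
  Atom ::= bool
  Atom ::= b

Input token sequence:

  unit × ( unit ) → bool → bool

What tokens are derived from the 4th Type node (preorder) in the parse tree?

bool

[Type [Prod [Prod [Atom unit]] × [Atom ( [Type [Prod [Atom unit]]] )]] → [Type [Prod [Atom bool]] → [Type [Prod [Atom bool]]]]]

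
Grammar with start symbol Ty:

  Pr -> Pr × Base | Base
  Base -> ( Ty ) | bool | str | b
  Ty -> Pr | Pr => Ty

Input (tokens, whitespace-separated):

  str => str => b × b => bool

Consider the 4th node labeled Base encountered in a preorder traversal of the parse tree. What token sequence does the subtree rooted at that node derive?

b

[Ty [Pr [Base str]] => [Ty [Pr [Base str]] => [Ty [Pr [Pr [Base b]] × [Base b]] => [Ty [Pr [Base bool]]]]]]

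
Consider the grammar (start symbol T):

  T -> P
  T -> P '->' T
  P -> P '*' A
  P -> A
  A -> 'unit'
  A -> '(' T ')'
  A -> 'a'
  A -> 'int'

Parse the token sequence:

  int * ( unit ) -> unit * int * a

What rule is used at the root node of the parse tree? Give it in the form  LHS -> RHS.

[T [P [P [A int]] * [A ( [T [P [A unit]]] )]] -> [T [P [P [P [A unit]] * [A int]] * [A a]]]]

T -> P '->' T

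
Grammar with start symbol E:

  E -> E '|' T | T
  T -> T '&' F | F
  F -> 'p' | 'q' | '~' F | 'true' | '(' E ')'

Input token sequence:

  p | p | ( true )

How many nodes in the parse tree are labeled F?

4

[E [E [E [T [F p]]] | [T [F p]]] | [T [F ( [E [T [F true]]] )]]]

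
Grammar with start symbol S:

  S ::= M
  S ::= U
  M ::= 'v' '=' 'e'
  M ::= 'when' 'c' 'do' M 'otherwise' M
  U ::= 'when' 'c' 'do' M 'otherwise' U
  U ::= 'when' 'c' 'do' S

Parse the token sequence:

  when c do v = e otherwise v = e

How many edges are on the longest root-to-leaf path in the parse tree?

[S [M when c do [M v = e] otherwise [M v = e]]]

3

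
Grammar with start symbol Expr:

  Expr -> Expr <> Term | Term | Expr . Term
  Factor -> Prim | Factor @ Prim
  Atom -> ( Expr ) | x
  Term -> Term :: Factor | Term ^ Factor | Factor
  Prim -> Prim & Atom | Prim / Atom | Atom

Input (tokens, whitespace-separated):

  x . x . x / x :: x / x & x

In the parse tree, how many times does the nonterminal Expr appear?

[Expr [Expr [Expr [Term [Factor [Prim [Atom x]]]]] . [Term [Factor [Prim [Atom x]]]]] . [Term [Term [Factor [Prim [Prim [Atom x]] / [Atom x]]]] :: [Factor [Prim [Prim [Prim [Atom x]] / [Atom x]] & [Atom x]]]]]

3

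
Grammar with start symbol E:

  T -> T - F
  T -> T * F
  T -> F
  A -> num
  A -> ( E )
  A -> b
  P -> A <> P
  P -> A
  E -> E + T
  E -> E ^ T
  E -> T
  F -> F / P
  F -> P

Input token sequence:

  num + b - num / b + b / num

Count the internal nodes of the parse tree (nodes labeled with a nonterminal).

[E [E [E [T [F [P [A num]]]]] + [T [T [F [P [A b]]]] - [F [F [P [A num]]] / [P [A b]]]]] + [T [F [F [P [A b]]] / [P [A num]]]]]

25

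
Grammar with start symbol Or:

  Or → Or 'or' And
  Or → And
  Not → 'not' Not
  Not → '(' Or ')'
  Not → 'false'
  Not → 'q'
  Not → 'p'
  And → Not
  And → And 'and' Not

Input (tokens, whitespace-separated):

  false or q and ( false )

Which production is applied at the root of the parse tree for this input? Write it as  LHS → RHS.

Or → Or 'or' And

[Or [Or [And [Not false]]] or [And [And [Not q]] and [Not ( [Or [And [Not false]]] )]]]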